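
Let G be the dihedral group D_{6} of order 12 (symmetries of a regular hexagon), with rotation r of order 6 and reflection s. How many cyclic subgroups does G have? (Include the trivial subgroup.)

10

Each element a generates a cyclic subgroup ⟨a⟩; distinct elements may generate the same one (a cyclic group of order d has φ(d) generators).
Cyclic subgroups by order — order 1: 1; order 2: 7; order 3: 1; order 6: 1.
Total: 10.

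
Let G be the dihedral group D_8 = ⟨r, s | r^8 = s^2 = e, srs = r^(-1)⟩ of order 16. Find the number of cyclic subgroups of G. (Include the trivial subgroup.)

Each element a generates a cyclic subgroup ⟨a⟩; distinct elements may generate the same one (a cyclic group of order d has φ(d) generators).
Cyclic subgroups by order — order 1: 1; order 2: 9; order 4: 1; order 8: 1.
Total: 12.

12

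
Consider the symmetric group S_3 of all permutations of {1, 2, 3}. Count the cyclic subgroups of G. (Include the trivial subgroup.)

5

Each element a generates a cyclic subgroup ⟨a⟩; distinct elements may generate the same one (a cyclic group of order d has φ(d) generators).
Cyclic subgroups by order — order 1: 1; order 2: 3; order 3: 1.
Total: 5.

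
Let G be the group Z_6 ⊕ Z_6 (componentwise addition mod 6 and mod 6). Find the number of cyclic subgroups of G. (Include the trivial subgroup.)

20

Each element a generates a cyclic subgroup ⟨a⟩; distinct elements may generate the same one (a cyclic group of order d has φ(d) generators).
Cyclic subgroups by order — order 1: 1; order 2: 3; order 3: 4; order 6: 12.
Total: 20.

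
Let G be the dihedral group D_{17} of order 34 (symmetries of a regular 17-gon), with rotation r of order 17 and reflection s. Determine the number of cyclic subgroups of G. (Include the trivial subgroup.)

Group the elements of G by the cyclic subgroup they generate; each cyclic subgroup of order d accounts for φ(d) elements.
Cyclic subgroups by order — order 1: 1; order 2: 17; order 17: 1.
Total: 19.

19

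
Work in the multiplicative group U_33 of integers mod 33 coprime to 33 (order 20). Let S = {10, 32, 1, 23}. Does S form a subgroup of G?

Yes

|S| = 4 divides |G| = 20, consistent with Lagrange.
S contains the identity, every element's inverse is in S, and S is closed under ·: it is a subgroup.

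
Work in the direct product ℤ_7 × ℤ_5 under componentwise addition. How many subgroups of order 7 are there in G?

|G| = 35 and 7 | 35, so subgroups of order 7 are possible by Lagrange.
The subgroups of order 7 are: {(0,0), (1,0), (2,0), (3,0), (4,0), (5,0), (6,0)}.
So G has 1 subgroup of order 7.

1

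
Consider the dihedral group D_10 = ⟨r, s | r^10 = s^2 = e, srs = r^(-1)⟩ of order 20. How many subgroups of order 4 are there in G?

5

|G| = 20 and 4 | 20, so subgroups of order 4 are possible by Lagrange.
The subgroups of order 4 are: {e, r^5, r^2s, r^7s}; {e, r^5, r^3s, r^8s}; {e, r^5, r^4s, r^9s}; {e, r^5, s, r^5s}; … (5 in all).
So G has 5 subgroups of order 4.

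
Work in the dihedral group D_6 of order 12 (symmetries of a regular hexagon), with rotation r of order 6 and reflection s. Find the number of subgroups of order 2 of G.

|G| = 12 and 2 | 12, so subgroups of order 2 are possible by Lagrange.
The subgroups of order 2 are: {e, r^2s}; {e, r^3}; {e, r^3s}; {e, r^4s}; … (7 in all).
So G has 7 subgroups of order 2.

7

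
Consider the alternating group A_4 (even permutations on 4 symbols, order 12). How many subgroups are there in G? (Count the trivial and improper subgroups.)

10

|G| = 12, so by Lagrange every subgroup order divides 12. Divisors: 1, 2, 3, 4, 6, 12.
Subgroups by order — order 1: 1; order 2: 3; order 3: 4; order 4: 1; order 6: 0; order 12: 1.
Total: 1 + 3 + 4 + 1 + 0 + 1 = 10.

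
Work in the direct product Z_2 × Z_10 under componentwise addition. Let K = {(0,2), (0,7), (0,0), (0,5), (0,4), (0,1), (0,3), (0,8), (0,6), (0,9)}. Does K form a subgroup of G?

Yes

|K| = 10 divides |G| = 20, consistent with Lagrange.
K contains the identity, every element's inverse is in K, and K is closed under +: it is a subgroup.
In fact K = ⟨(0,1)⟩.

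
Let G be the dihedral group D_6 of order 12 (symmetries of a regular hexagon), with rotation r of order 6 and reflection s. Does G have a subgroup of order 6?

Yes

6 | 12. A subgroup of order 6 is {e, r, r^2, r^3, r^4, r^5}.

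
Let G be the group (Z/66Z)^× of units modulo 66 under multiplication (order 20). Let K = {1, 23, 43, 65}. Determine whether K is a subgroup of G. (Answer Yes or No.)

|K| = 4 divides |G| = 20, consistent with Lagrange.
K contains the identity, every element's inverse is in K, and K is closed under ·: it is a subgroup.

Yes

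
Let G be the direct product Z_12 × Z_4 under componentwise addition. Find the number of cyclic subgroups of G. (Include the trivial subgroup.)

20

A cyclic subgroup of order d is generated by each of its φ(d) elements of order d, so the cyclic subgroups of order d number (#elements of order d)/φ(d).
Cyclic subgroups by order — order 1: 1; order 2: 3; order 3: 1; order 4: 6; order 6: 3; order 12: 6.
Total: 20.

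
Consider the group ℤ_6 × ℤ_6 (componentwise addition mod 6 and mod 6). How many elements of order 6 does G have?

24

An element (a,b) has order lcm(ord(a), ord(b)); count pairs with lcm equal to 6.
Enumerating gives 24 such elements.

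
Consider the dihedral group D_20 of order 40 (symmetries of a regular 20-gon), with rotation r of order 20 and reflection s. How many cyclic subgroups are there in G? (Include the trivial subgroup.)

A cyclic subgroup of order d is generated by each of its φ(d) elements of order d, so the cyclic subgroups of order d number (#elements of order d)/φ(d).
Cyclic subgroups by order — order 1: 1; order 2: 21; order 4: 1; order 5: 1; order 10: 1; order 20: 1.
Total: 26.

26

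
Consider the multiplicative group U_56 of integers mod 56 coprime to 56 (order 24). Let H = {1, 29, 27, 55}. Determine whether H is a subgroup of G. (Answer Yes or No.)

|H| = 4 divides |G| = 24, consistent with Lagrange.
H contains the identity, every element's inverse is in H, and H is closed under ·: it is a subgroup.

Yes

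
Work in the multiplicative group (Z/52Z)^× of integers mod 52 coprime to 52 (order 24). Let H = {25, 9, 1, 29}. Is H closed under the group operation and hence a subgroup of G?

Closure fails: 25 · 29 = 49 ∉ H. So H is not a subgroup.

No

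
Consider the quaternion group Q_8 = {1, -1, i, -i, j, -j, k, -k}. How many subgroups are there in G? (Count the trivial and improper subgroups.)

6

|G| = 8, so by Lagrange every subgroup order divides 8. Divisors: 1, 2, 4, 8.
Subgroups by order — order 1: 1; order 2: 1; order 4: 3; order 8: 1.
Total: 1 + 1 + 3 + 1 = 6.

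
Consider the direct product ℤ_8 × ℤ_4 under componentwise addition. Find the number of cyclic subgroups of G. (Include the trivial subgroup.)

14

Each element a generates a cyclic subgroup ⟨a⟩; distinct elements may generate the same one (a cyclic group of order d has φ(d) generators).
Cyclic subgroups by order — order 1: 1; order 2: 3; order 4: 6; order 8: 4.
Total: 14.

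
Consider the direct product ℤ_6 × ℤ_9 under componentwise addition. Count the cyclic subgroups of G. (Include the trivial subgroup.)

16

Group the elements of G by the cyclic subgroup they generate; each cyclic subgroup of order d accounts for φ(d) elements.
Cyclic subgroups by order — order 1: 1; order 2: 1; order 3: 4; order 6: 4; order 9: 3; order 18: 3.
Total: 16.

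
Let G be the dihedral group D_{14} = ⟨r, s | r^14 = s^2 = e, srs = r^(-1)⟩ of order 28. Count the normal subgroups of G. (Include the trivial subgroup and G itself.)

G has 28 subgroups. Checking conjugation-invariance by order — order 1: 1/1 normal; order 2: 1/15 normal; order 4: 0/7 normal; order 7: 1/1 normal; order 14: 3/3 normal; order 28: 1/1 normal.
Total normal subgroups: 7.

7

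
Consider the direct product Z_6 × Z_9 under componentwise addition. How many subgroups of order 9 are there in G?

4

|G| = 54 and 9 | 54, so subgroups of order 9 are possible by Lagrange.
The subgroups of order 9 are: {(0,0), (0,1), (0,2), (0,3), (0,4), (0,5), (0,6), (0,7), (0,8)}; {(0,0), (0,3), (0,6), (2,0), (2,3), (2,6), (4,0), (4,3), (4,6)}; {(0,0), (0,3), (0,6), (2,1), (2,4), (2,7), (4,2), (4,5), (4,8)}; {(0,0), (0,3), (0,6), (2,2), (2,5), (2,8), (4,1), (4,4), (4,7)}.
So G has 4 subgroups of order 9.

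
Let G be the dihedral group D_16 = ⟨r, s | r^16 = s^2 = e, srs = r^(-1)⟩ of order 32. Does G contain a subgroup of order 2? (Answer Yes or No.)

Yes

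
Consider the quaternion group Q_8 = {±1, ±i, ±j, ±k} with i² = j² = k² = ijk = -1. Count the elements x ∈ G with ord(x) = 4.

The elements of order 4 are: i, -i, j, -j, k, -k.
That's 6.

6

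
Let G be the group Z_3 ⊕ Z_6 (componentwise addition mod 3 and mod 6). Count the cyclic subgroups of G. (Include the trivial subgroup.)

10

A cyclic subgroup of order d is generated by each of its φ(d) elements of order d, so the cyclic subgroups of order d number (#elements of order d)/φ(d).
Cyclic subgroups by order — order 1: 1; order 2: 1; order 3: 4; order 6: 4.
Total: 10.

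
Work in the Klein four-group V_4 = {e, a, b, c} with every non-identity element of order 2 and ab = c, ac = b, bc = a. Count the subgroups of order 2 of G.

|G| = 4 and 2 | 4, so subgroups of order 2 are possible by Lagrange.
The subgroups of order 2 are: {e, a}; {e, b}; {e, c}.
So G has 3 subgroups of order 2.

3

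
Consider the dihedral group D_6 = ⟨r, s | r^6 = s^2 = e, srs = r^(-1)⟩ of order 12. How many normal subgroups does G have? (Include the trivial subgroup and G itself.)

7

G has 16 subgroups. Checking conjugation-invariance by order — order 1: 1/1 normal; order 2: 1/7 normal; order 3: 1/1 normal; order 4: 0/3 normal; order 6: 3/3 normal; order 12: 1/1 normal.
Total normal subgroups: 7.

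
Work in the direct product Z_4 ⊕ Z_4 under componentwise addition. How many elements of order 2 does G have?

3

An element (a,b) has order lcm(ord(a), ord(b)); count pairs with lcm equal to 2.
Enumerating gives 3 such elements.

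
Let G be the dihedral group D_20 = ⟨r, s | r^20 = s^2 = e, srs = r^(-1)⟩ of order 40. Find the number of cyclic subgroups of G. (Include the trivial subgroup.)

26

Group the elements of G by the cyclic subgroup they generate; each cyclic subgroup of order d accounts for φ(d) elements.
Cyclic subgroups by order — order 1: 1; order 2: 21; order 4: 1; order 5: 1; order 10: 1; order 20: 1.
Total: 26.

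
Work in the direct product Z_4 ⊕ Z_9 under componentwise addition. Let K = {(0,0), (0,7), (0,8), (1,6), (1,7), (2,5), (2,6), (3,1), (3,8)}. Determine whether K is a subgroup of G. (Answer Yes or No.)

No

(0,7) ∈ K but its inverse (0,2) ∉ K, so K is not a subgroup.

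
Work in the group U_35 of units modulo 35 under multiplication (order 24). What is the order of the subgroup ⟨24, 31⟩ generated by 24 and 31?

|⟨24⟩| = 6 and |⟨31⟩| = 6, so |H| is a multiple of lcm(6, 6) = 6 and divides |G| = 24.
Closing under the operation: H = {1, 4, 6, 9, 11, 16, 19, 24, 26, 29, 31, 34}, so |H| = 12.

12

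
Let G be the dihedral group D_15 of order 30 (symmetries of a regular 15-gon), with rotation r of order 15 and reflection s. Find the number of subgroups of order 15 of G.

1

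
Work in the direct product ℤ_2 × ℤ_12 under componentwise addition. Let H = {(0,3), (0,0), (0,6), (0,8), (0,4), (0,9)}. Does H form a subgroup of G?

No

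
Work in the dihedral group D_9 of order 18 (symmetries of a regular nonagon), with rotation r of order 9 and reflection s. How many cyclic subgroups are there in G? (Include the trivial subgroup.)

A cyclic subgroup of order d is generated by each of its φ(d) elements of order d, so the cyclic subgroups of order d number (#elements of order d)/φ(d).
Cyclic subgroups by order — order 1: 1; order 2: 9; order 3: 1; order 9: 1.
Total: 12.

12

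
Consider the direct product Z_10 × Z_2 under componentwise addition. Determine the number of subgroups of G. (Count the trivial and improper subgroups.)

10

|G| = 20, so by Lagrange every subgroup order divides 20. Divisors: 1, 2, 4, 5, 10, 20.
Subgroups by order — order 1: 1; order 2: 3; order 4: 1; order 5: 1; order 10: 3; order 20: 1.
Total: 1 + 3 + 1 + 1 + 3 + 1 = 10.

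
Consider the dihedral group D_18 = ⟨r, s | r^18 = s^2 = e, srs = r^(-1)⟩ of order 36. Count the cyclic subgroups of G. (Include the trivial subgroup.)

24

A cyclic subgroup of order d is generated by each of its φ(d) elements of order d, so the cyclic subgroups of order d number (#elements of order d)/φ(d).
Cyclic subgroups by order — order 1: 1; order 2: 19; order 3: 1; order 6: 1; order 9: 1; order 18: 1.
Total: 24.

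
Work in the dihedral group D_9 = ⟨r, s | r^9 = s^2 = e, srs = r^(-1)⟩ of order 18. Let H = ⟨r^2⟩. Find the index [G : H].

2

|⟨r^2⟩| = 9 and |G| = 18.
By Lagrange, [G : H] = |G|/|H| = 18/9 = 2.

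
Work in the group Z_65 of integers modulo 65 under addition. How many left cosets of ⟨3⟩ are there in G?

1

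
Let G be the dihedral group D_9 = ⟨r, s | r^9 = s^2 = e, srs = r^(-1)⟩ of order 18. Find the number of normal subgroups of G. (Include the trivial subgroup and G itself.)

4

G has 16 subgroups. Checking conjugation-invariance by order — order 1: 1/1 normal; order 2: 0/9 normal; order 3: 1/1 normal; order 6: 0/3 normal; order 9: 1/1 normal; order 18: 1/1 normal.
Total normal subgroups: 4.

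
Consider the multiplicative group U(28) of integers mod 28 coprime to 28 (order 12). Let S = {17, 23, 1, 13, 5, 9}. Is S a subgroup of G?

No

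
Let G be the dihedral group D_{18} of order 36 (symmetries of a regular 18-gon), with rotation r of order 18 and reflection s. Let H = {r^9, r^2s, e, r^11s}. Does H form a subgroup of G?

Yes

|H| = 4 divides |G| = 36, consistent with Lagrange.
H contains the identity, every element's inverse is in H, and H is closed under ·: it is a subgroup.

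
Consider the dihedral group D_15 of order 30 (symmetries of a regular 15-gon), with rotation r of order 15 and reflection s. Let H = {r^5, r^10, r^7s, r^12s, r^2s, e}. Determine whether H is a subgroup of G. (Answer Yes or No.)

|H| = 6 divides |G| = 30, consistent with Lagrange.
H contains the identity, every element's inverse is in H, and H is closed under ·: it is a subgroup.

Yes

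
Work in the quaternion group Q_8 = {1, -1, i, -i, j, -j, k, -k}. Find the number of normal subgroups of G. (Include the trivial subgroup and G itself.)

G has 6 subgroups. Checking conjugation-invariance by order — order 1: 1/1 normal; order 2: 1/1 normal; order 4: 3/3 normal; order 8: 1/1 normal.
Total normal subgroups: 6.

6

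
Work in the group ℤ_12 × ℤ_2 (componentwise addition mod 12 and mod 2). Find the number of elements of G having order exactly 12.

8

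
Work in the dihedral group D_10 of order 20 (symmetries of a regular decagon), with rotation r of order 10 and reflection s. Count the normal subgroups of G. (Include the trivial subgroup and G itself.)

G has 22 subgroups. Checking conjugation-invariance by order — order 1: 1/1 normal; order 2: 1/11 normal; order 4: 0/5 normal; order 5: 1/1 normal; order 10: 3/3 normal; order 20: 1/1 normal.
Total normal subgroups: 7.

7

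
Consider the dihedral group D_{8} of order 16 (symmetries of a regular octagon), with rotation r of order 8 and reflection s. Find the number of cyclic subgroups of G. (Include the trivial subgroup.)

A cyclic subgroup of order d is generated by each of its φ(d) elements of order d, so the cyclic subgroups of order d number (#elements of order d)/φ(d).
Cyclic subgroups by order — order 1: 1; order 2: 9; order 4: 1; order 8: 1.
Total: 12.

12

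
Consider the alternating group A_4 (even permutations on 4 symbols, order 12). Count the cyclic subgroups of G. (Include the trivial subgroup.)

8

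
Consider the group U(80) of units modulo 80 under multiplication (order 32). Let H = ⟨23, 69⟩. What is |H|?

16

|⟨23⟩| = 4 and |⟨69⟩| = 4, so |H| is a multiple of lcm(4, 4) = 4 and divides |G| = 32.
Closing under the operation: H = {1, 3, 7, 9, 21, 23, 27, 29, 41, 43, 47, 49, 61, 63, 67, 69}, so |H| = 16.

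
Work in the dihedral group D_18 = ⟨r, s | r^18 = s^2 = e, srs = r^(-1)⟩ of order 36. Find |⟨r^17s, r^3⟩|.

|⟨r^17s⟩| = 2 and |⟨r^3⟩| = 6, so |H| is a multiple of lcm(2, 6) = 6 and divides |G| = 36.
Closing under the operation: H = {e, r^3, r^6, r^9, r^12, r^15, r^2s, r^5s, r^8s, r^11s, r^14s, r^17s}, so |H| = 12.

12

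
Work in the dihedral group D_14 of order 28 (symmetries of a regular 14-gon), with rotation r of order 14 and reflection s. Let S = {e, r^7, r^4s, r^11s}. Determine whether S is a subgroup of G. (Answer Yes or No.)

|S| = 4 divides |G| = 28, consistent with Lagrange.
S contains the identity, every element's inverse is in S, and S is closed under ·: it is a subgroup.

Yes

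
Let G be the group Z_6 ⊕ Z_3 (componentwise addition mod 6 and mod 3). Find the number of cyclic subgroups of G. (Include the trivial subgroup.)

10

Each element a generates a cyclic subgroup ⟨a⟩; distinct elements may generate the same one (a cyclic group of order d has φ(d) generators).
Cyclic subgroups by order — order 1: 1; order 2: 1; order 3: 4; order 6: 4.
Total: 10.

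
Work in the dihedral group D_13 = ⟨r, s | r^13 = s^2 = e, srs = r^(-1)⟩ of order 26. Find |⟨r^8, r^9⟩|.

|⟨r^8⟩| = 13 and |⟨r^9⟩| = 13, so |H| is a multiple of lcm(13, 13) = 13 and divides |G| = 26.
Closing under the operation: H = {e, r, r^2, r^3, r^4, r^5, r^6, r^7, r^8, r^9, r^10, r^11, r^12}, so |H| = 13.

13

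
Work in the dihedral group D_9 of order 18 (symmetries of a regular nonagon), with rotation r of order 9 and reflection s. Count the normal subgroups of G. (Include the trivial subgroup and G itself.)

4

G has 16 subgroups. Checking conjugation-invariance by order — order 1: 1/1 normal; order 2: 0/9 normal; order 3: 1/1 normal; order 6: 0/3 normal; order 9: 1/1 normal; order 18: 1/1 normal.
Total normal subgroups: 4.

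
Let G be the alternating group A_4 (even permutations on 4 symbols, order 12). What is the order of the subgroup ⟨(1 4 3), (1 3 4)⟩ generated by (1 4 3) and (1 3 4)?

3

|⟨(1 4 3)⟩| = 3 and |⟨(1 3 4)⟩| = 3, so |H| is a multiple of lcm(3, 3) = 3 and divides |G| = 12.
Closing under the operation: H = {e, (1 3 4), (1 4 3)}, so |H| = 3.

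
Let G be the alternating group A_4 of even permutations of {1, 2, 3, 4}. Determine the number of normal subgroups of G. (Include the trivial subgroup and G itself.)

3

G has 10 subgroups. Checking conjugation-invariance by order — order 1: 1/1 normal; order 2: 0/3 normal; order 3: 0/4 normal; order 4: 1/1 normal; order 12: 1/1 normal.
Total normal subgroups: 3.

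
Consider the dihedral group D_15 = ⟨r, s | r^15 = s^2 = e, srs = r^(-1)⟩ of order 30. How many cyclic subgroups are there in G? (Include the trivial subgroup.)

Each element a generates a cyclic subgroup ⟨a⟩; distinct elements may generate the same one (a cyclic group of order d has φ(d) generators).
Cyclic subgroups by order — order 1: 1; order 2: 15; order 3: 1; order 5: 1; order 15: 1.
Total: 19.

19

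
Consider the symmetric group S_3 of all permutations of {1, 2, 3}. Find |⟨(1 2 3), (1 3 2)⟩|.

3

|⟨(1 2 3)⟩| = 3 and |⟨(1 3 2)⟩| = 3, so |H| is a multiple of lcm(3, 3) = 3 and divides |G| = 6.
Closing under the operation: H = {e, (1 2 3), (1 3 2)}, so |H| = 3.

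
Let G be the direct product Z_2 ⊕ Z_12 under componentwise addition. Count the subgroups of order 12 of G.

3

|G| = 24 and 12 | 24, so subgroups of order 12 are possible by Lagrange.
The subgroups of order 12 are: {(0,0), (0,1), (0,2), (0,3), (0,4), (0,5), (0,6), (0,7), (0,8), (0,9), (0,10), (0,11)}; {(0,0), (0,2), (0,4), (0,6), (0,8), (0,10), (1,0), (1,2), (1,4), (1,6), (1,8), (1,10)}; {(0,0), (0,2), (0,4), (0,6), (0,8), (0,10), (1,1), (1,3), (1,5), (1,7), (1,9), (1,11)}.
So G has 3 subgroups of order 12.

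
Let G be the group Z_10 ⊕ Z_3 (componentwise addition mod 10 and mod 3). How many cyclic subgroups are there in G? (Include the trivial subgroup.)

8

A cyclic subgroup of order d is generated by each of its φ(d) elements of order d, so the cyclic subgroups of order d number (#elements of order d)/φ(d).
Cyclic subgroups by order — order 1: 1; order 2: 1; order 3: 1; order 5: 1; order 6: 1; order 10: 1; order 15: 1; order 30: 1.
Total: 8.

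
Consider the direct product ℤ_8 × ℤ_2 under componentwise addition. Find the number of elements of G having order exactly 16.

0

An element (a,b) has order lcm(ord(a), ord(b)); count pairs with lcm equal to 16.
Enumerating gives 0 such elements.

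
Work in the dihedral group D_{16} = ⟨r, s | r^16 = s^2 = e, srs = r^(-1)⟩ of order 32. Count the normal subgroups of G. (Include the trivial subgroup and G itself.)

G has 36 subgroups. Checking conjugation-invariance by order — order 1: 1/1 normal; order 2: 1/17 normal; order 4: 1/9 normal; order 8: 1/5 normal; order 16: 3/3 normal; order 32: 1/1 normal.
Total normal subgroups: 8.

8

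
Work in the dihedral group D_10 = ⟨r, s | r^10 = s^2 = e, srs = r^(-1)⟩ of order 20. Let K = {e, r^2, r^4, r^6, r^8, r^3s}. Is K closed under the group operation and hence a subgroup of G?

|K| = 6 does not divide |G| = 20, so by Lagrange K is not a subgroup.

No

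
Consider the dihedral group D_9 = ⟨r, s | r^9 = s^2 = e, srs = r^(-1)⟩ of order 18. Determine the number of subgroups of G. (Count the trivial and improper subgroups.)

|G| = 18, so by Lagrange every subgroup order divides 18. Divisors: 1, 2, 3, 6, 9, 18.
Subgroups by order — order 1: 1; order 2: 9; order 3: 1; order 6: 3; order 9: 1; order 18: 1.
Total: 1 + 9 + 1 + 3 + 1 + 1 = 16.

16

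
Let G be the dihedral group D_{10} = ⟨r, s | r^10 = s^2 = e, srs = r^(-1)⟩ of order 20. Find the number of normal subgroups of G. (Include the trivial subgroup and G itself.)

7

G has 22 subgroups. Checking conjugation-invariance by order — order 1: 1/1 normal; order 2: 1/11 normal; order 4: 0/5 normal; order 5: 1/1 normal; order 10: 3/3 normal; order 20: 1/1 normal.
Total normal subgroups: 7.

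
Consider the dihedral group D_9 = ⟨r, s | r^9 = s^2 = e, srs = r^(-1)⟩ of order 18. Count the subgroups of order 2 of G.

9

|G| = 18 and 2 | 18, so subgroups of order 2 are possible by Lagrange.
The subgroups of order 2 are: {e, r^2s}; {e, r^3s}; {e, r^4s}; {e, r^5s}; … (9 in all).
So G has 9 subgroups of order 2.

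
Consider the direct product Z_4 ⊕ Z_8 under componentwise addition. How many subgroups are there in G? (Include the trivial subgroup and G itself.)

|G| = 32, so by Lagrange every subgroup order divides 32. Divisors: 1, 2, 4, 8, 16, 32.
Subgroups by order — order 1: 1; order 2: 3; order 4: 7; order 8: 7; order 16: 3; order 32: 1.
Total: 1 + 3 + 7 + 7 + 3 + 1 = 22.

22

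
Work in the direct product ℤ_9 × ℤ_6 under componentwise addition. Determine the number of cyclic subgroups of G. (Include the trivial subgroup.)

16

Each element a generates a cyclic subgroup ⟨a⟩; distinct elements may generate the same one (a cyclic group of order d has φ(d) generators).
Cyclic subgroups by order — order 1: 1; order 2: 1; order 3: 4; order 6: 4; order 9: 3; order 18: 3.
Total: 16.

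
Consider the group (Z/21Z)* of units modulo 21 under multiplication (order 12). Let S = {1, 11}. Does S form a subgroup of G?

11 ∈ S but its inverse 2 ∉ S, so S is not a subgroup.

No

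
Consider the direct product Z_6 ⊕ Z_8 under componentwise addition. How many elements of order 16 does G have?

0

An element (a,b) has order lcm(ord(a), ord(b)); count pairs with lcm equal to 16.
Enumerating gives 0 such elements.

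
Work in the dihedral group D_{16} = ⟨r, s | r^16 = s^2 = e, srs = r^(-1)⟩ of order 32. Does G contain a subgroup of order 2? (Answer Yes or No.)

Yes

2 | 32. A subgroup of order 2 is {e, r^10s}.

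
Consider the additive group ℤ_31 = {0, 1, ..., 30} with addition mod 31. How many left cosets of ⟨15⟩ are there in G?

|⟨15⟩| = 31 and |G| = 31.
By Lagrange, [G : H] = |G|/|H| = 31/31 = 1.

1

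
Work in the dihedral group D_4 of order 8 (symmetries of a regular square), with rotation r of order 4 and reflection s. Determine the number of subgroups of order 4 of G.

3

|G| = 8 and 4 | 8, so subgroups of order 4 are possible by Lagrange.
The subgroups of order 4 are: {e, r, r^2, r^3}; {e, r^2, s, r^2s}; {e, r^2, rs, r^3s}.
So G has 3 subgroups of order 4.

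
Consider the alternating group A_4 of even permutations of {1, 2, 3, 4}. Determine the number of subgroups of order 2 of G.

3

|G| = 12 and 2 | 12, so subgroups of order 2 are possible by Lagrange.
The subgroups of order 2 are: {e, (1 2)(3 4)}; {e, (1 3)(2 4)}; {e, (1 4)(2 3)}.
So G has 3 subgroups of order 2.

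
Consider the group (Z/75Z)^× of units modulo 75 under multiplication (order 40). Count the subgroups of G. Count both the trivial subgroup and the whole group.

16

|G| = 40, so by Lagrange every subgroup order divides 40. Divisors: 1, 2, 4, 5, 8, 10, 20, 40.
Subgroups by order — order 1: 1; order 2: 3; order 4: 3; order 5: 1; order 8: 1; order 10: 3; order 20: 3; order 40: 1.
Total: 1 + 3 + 3 + 1 + 1 + 3 + 3 + 1 = 16.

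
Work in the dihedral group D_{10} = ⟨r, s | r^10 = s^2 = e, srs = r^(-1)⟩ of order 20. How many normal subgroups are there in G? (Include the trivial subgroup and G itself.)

7

G has 22 subgroups. Checking conjugation-invariance by order — order 1: 1/1 normal; order 2: 1/11 normal; order 4: 0/5 normal; order 5: 1/1 normal; order 10: 3/3 normal; order 20: 1/1 normal.
Total normal subgroups: 7.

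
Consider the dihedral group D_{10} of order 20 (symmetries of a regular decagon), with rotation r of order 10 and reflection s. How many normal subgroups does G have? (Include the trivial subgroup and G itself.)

7

G has 22 subgroups. Checking conjugation-invariance by order — order 1: 1/1 normal; order 2: 1/11 normal; order 4: 0/5 normal; order 5: 1/1 normal; order 10: 3/3 normal; order 20: 1/1 normal.
Total normal subgroups: 7.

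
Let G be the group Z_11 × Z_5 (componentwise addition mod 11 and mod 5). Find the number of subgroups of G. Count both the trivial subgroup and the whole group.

4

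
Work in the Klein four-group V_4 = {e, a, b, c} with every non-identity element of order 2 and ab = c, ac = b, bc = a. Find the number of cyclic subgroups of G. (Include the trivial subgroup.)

4

Group the elements of G by the cyclic subgroup they generate; each cyclic subgroup of order d accounts for φ(d) elements.
Cyclic subgroups by order — order 1: 1; order 2: 3.
Total: 4.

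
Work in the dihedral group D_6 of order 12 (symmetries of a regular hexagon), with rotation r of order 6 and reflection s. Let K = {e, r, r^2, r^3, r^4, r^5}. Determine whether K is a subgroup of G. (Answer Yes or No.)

|K| = 6 divides |G| = 12, consistent with Lagrange.
K contains the identity, every element's inverse is in K, and K is closed under ·: it is a subgroup.
In fact K = ⟨r^5⟩.

Yes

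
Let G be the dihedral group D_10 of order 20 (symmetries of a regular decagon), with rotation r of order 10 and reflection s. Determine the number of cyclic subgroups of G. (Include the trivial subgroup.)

14

Group the elements of G by the cyclic subgroup they generate; each cyclic subgroup of order d accounts for φ(d) elements.
Cyclic subgroups by order — order 1: 1; order 2: 11; order 5: 1; order 10: 1.
Total: 14.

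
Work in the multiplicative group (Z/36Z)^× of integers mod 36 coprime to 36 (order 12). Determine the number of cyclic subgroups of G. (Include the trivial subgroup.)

8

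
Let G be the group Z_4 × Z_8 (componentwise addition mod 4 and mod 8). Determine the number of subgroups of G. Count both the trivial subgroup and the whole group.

|G| = 32, so by Lagrange every subgroup order divides 32. Divisors: 1, 2, 4, 8, 16, 32.
Subgroups by order — order 1: 1; order 2: 3; order 4: 7; order 8: 7; order 16: 3; order 32: 1.
Total: 1 + 3 + 7 + 7 + 3 + 1 = 22.

22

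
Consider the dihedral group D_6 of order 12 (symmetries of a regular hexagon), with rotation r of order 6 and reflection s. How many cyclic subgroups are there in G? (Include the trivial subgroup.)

10

Each element a generates a cyclic subgroup ⟨a⟩; distinct elements may generate the same one (a cyclic group of order d has φ(d) generators).
Cyclic subgroups by order — order 1: 1; order 2: 7; order 3: 1; order 6: 1.
Total: 10.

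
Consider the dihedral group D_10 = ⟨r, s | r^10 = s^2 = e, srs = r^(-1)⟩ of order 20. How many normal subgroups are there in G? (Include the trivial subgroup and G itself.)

7

G has 22 subgroups. Checking conjugation-invariance by order — order 1: 1/1 normal; order 2: 1/11 normal; order 4: 0/5 normal; order 5: 1/1 normal; order 10: 3/3 normal; order 20: 1/1 normal.
Total normal subgroups: 7.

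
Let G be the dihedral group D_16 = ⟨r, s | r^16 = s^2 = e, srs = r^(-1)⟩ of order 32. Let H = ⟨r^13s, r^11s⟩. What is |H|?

|⟨r^13s⟩| = 2 and |⟨r^11s⟩| = 2, so |H| is a multiple of lcm(2, 2) = 2 and divides |G| = 32.
Closing under the operation: H = {e, r^2, r^4, r^6, r^8, r^10, r^12, r^14, rs, r^3s, r^5s, r^7s, r^9s, r^11s, r^13s, r^15s}, so |H| = 16.

16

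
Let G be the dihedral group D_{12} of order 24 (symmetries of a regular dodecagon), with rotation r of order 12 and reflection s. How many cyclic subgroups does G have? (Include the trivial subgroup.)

18

A cyclic subgroup of order d is generated by each of its φ(d) elements of order d, so the cyclic subgroups of order d number (#elements of order d)/φ(d).
Cyclic subgroups by order — order 1: 1; order 2: 13; order 3: 1; order 4: 1; order 6: 1; order 12: 1.
Total: 18.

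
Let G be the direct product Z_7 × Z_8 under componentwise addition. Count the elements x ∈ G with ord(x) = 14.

An element (a,b) has order lcm(ord(a), ord(b)); count pairs with lcm equal to 14.
Enumerating gives 6 such elements.

6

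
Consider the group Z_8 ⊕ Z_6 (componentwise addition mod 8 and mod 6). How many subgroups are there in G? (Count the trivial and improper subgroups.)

22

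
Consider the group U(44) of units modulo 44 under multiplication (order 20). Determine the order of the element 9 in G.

5

Compute successive powers of 9 mod 44: 9, 37, 25, 5, 1; 9^5 ≡ 1 (mod 44).
So |⟨9⟩| = 5.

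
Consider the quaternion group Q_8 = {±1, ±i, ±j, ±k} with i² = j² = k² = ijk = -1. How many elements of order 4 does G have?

The elements of order 4 are: i, -i, j, -j, k, -k.
That's 6.

6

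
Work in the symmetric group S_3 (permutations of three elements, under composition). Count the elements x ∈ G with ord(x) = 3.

The elements of order 3 are: (1 2 3), (1 3 2).
That's 2.

2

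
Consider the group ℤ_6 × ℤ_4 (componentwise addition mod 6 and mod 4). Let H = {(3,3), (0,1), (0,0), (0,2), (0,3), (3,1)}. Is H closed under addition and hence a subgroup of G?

No

Closure fails: (0,1) + (3,1) = (3,2) ∉ H. So H is not a subgroup.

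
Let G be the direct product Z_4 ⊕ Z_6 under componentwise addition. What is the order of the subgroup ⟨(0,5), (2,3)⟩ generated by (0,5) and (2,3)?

|⟨(0,5)⟩| = 6 and |⟨(2,3)⟩| = 2, so |H| is a multiple of lcm(6, 2) = 6 and divides |G| = 24.
Closing under the operation: H = {(0,0), (0,1), (0,2), (0,3), (0,4), (0,5), (2,0), (2,1), (2,2), (2,3), (2,4), (2,5)}, so |H| = 12.

12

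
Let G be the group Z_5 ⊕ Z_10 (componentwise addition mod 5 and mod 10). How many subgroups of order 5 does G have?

|G| = 50 and 5 | 50, so subgroups of order 5 are possible by Lagrange.
The subgroups of order 5 are: {(0,0), (0,2), (0,4), (0,6), (0,8)}; {(0,0), (1,0), (2,0), (3,0), (4,0)}; {(0,0), (1,2), (2,4), (3,6), (4,8)}; {(0,0), (1,4), (2,8), (3,2), (4,6)}; … (6 in all).
So G has 6 subgroups of order 5.

6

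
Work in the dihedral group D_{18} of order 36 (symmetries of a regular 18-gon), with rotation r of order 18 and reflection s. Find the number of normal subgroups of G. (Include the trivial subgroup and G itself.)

G has 45 subgroups. Checking conjugation-invariance by order — order 1: 1/1 normal; order 2: 1/19 normal; order 3: 1/1 normal; order 4: 0/9 normal; order 6: 1/7 normal; order 9: 1/1 normal; order 12: 0/3 normal; order 18: 3/3 normal; order 36: 1/1 normal.
Total normal subgroups: 9.

9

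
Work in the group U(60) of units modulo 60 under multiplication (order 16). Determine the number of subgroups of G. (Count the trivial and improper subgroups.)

27

|G| = 16, so by Lagrange every subgroup order divides 16. Divisors: 1, 2, 4, 8, 16.
Subgroups by order — order 1: 1; order 2: 7; order 4: 11; order 8: 7; order 16: 1.
Total: 1 + 7 + 11 + 7 + 1 = 27.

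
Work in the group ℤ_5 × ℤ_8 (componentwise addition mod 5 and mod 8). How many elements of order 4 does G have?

An element (a,b) has order lcm(ord(a), ord(b)); count pairs with lcm equal to 4.
Enumerating gives 2 such elements.

2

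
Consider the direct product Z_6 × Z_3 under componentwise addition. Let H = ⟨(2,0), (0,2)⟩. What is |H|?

|⟨(2,0)⟩| = 3 and |⟨(0,2)⟩| = 3, so |H| is a multiple of lcm(3, 3) = 3 and divides |G| = 18.
Closing under the operation: H = {(0,0), (0,1), (0,2), (2,0), (2,1), (2,2), (4,0), (4,1), (4,2)}, so |H| = 9.

9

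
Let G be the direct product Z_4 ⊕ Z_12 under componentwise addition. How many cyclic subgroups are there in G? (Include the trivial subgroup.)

20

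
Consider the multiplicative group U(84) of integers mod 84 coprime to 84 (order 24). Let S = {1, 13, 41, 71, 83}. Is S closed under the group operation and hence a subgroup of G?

No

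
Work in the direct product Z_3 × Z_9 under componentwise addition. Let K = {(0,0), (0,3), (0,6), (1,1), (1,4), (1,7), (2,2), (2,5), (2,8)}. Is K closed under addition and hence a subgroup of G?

|K| = 9 divides |G| = 27, consistent with Lagrange.
K contains the identity, every element's inverse is in K, and K is closed under +: it is a subgroup.
In fact K = ⟨(1,1)⟩.

Yes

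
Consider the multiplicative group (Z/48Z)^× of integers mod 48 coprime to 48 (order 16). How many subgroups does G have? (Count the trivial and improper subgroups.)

27

|G| = 16, so by Lagrange every subgroup order divides 16. Divisors: 1, 2, 4, 8, 16.
Subgroups by order — order 1: 1; order 2: 7; order 4: 11; order 8: 7; order 16: 1.
Total: 1 + 7 + 11 + 7 + 1 = 27.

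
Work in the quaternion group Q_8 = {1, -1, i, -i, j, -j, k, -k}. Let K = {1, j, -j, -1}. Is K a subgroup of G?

Yes

|K| = 4 divides |G| = 8, consistent with Lagrange.
K contains the identity, every element's inverse is in K, and K is closed under ·: it is a subgroup.
In fact K = ⟨j⟩.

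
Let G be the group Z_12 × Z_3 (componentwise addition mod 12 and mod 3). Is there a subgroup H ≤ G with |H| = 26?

No

26 does not divide |G| = 36, so by Lagrange no subgroup of order 26 exists.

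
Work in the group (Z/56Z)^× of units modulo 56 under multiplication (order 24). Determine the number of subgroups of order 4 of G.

|G| = 24 and 4 | 24, so subgroups of order 4 are possible by Lagrange.
The subgroups of order 4 are: {1, 13, 15, 27}; {1, 13, 29, 41}; {1, 13, 43, 55}; {1, 15, 29, 43}; … (7 in all).
So G has 7 subgroups of order 4.

7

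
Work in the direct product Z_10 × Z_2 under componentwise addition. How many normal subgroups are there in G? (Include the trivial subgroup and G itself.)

G is abelian, so every subgroup is normal.
G has 10 subgroups in total, hence 10 normal subgroups.

10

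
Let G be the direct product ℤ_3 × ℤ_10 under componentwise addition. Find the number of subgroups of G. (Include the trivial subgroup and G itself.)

8

|G| = 30, so by Lagrange every subgroup order divides 30. Divisors: 1, 2, 3, 5, 6, 10, 15, 30.
Subgroups by order — order 1: 1; order 2: 1; order 3: 1; order 5: 1; order 6: 1; order 10: 1; order 15: 1; order 30: 1.
Total: 1 + 1 + 1 + 1 + 1 + 1 + 1 + 1 = 8.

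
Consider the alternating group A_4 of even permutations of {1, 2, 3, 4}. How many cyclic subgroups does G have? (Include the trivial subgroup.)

A cyclic subgroup of order d is generated by each of its φ(d) elements of order d, so the cyclic subgroups of order d number (#elements of order d)/φ(d).
Cyclic subgroups by order — order 1: 1; order 2: 3; order 3: 4.
Total: 8.

8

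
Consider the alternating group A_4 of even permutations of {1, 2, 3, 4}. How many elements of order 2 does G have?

The elements of order 2 are: (1 2)(3 4), (1 3)(2 4), (1 4)(2 3).
That's 3.

3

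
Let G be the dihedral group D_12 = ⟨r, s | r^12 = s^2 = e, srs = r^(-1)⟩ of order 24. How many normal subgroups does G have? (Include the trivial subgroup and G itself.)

9

G has 34 subgroups. Checking conjugation-invariance by order — order 1: 1/1 normal; order 2: 1/13 normal; order 3: 1/1 normal; order 4: 1/7 normal; order 6: 1/5 normal; order 8: 0/3 normal; order 12: 3/3 normal; order 24: 1/1 normal.
Total normal subgroups: 9.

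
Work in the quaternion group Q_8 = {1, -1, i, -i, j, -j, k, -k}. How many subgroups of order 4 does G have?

|G| = 8 and 4 | 8, so subgroups of order 4 are possible by Lagrange.
The subgroups of order 4 are: {1, -1, i, -i}; {1, -1, j, -j}; {1, -1, k, -k}.
So G has 3 subgroups of order 4.

3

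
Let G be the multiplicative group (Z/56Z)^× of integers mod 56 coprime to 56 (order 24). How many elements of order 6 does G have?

14

Enumerating element orders in G gives 14 elements of order 6.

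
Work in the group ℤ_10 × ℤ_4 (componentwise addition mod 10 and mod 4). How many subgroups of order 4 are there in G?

|G| = 40 and 4 | 40, so subgroups of order 4 are possible by Lagrange.
The subgroups of order 4 are: {(0,0), (0,1), (0,2), (0,3)}; {(0,0), (0,2), (5,0), (5,2)}; {(0,0), (0,2), (5,1), (5,3)}.
So G has 3 subgroups of order 4.

3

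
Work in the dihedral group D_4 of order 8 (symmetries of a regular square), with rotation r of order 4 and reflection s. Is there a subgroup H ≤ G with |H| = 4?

Yes

4 | 8. A subgroup of order 4 is {e, r, r^2, r^3}.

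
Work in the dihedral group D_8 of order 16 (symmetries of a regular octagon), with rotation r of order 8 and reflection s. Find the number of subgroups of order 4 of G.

|G| = 16 and 4 | 16, so subgroups of order 4 are possible by Lagrange.
The subgroups of order 4 are: {e, r^2, r^4, r^6}; {e, r^4, r^2s, r^6s}; {e, r^4, r^3s, r^7s}; {e, r^4, s, r^4s}; … (5 in all).
So G has 5 subgroups of order 4.

5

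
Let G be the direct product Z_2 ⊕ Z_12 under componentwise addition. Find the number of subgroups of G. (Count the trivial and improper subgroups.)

|G| = 24, so by Lagrange every subgroup order divides 24. Divisors: 1, 2, 3, 4, 6, 8, 12, 24.
Subgroups by order — order 1: 1; order 2: 3; order 3: 1; order 4: 3; order 6: 3; order 8: 1; order 12: 3; order 24: 1.
Total: 1 + 3 + 1 + 3 + 3 + 1 + 3 + 1 = 16.

16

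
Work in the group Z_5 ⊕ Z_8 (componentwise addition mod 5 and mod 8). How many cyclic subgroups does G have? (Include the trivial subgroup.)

8

A cyclic subgroup of order d is generated by each of its φ(d) elements of order d, so the cyclic subgroups of order d number (#elements of order d)/φ(d).
Cyclic subgroups by order — order 1: 1; order 2: 1; order 4: 1; order 5: 1; order 8: 1; order 10: 1; order 20: 1; order 40: 1.
Total: 8.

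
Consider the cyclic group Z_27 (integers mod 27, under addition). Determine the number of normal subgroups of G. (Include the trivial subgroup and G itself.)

G is abelian, so every subgroup is normal.
G has 4 subgroups in total, hence 4 normal subgroups.

4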